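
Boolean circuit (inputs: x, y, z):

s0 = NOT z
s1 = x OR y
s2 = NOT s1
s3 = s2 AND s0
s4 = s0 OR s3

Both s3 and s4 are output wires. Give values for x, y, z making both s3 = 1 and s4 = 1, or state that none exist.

Check with x=0, y=0, z=0:
s0 = NOT z = NOT 0 = 1
s1 = x OR y = 0 OR 0 = 0
s2 = NOT s1 = NOT 0 = 1
s3 = s2 AND s0 = 1 AND 1 = 1
s4 = s0 OR s3 = 1 OR 1 = 1
So s3 = 1 and s4 = 1.

x=0, y=0, z=0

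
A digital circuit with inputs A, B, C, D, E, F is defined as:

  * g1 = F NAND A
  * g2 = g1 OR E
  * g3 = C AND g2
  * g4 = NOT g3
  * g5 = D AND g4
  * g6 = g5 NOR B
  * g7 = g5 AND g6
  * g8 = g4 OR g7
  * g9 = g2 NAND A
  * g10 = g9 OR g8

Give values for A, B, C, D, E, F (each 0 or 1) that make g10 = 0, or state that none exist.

Check with A=1, B=0, C=1, D=0, E=0, F=0:
g1 = F NAND A = 0 NAND 1 = 1
g2 = g1 OR E = 1 OR 0 = 1
g3 = C AND g2 = 1 AND 1 = 1
g4 = NOT g3 = NOT 1 = 0
g5 = D AND g4 = 0 AND 0 = 0
g6 = g5 NOR B = 0 NOR 0 = 1
g7 = g5 AND g6 = 0 AND 1 = 0
g8 = g4 OR g7 = 0 OR 0 = 0
g9 = g2 NAND A = 1 NAND 1 = 0
g10 = g9 OR g8 = 0 OR 0 = 0
So g10 = 0 as required.

A=1, B=0, C=1, D=0, E=0, F=0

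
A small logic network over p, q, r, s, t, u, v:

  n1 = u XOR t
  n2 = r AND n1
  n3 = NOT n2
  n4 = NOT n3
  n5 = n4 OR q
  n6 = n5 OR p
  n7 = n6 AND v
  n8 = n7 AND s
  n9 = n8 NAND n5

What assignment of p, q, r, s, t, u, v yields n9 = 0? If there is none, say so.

n9 = n8 NAND n5 must be 0, so both n8 = 1 and n5 = 1.
Check with p=0, q=1, r=1, s=1, t=0, u=1, v=1:
n1 = u XOR t = 1 XOR 0 = 1
n2 = r AND n1 = 1 AND 1 = 1
n3 = NOT n2 = NOT 1 = 0
n4 = NOT n3 = NOT 0 = 1
n5 = n4 OR q = 1 OR 1 = 1
n6 = n5 OR p = 1 OR 0 = 1
n7 = n6 AND v = 1 AND 1 = 1
n8 = n7 AND s = 1 AND 1 = 1
n9 = n8 NAND n5 = 1 NAND 1 = 0
So n9 = 0 as required.

p=0, q=1, r=1, s=1, t=0, u=1, v=1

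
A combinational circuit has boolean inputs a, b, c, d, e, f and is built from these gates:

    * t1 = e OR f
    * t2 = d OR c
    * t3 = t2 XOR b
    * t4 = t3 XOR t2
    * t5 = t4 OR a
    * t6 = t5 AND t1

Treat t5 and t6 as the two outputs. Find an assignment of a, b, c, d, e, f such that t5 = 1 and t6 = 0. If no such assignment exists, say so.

a=1, b=0, c=0, d=1, e=0, f=0

Check with a=1, b=0, c=0, d=1, e=0, f=0:
t1 = e OR f = 0 OR 0 = 0
t2 = d OR c = 1 OR 0 = 1
t3 = t2 XOR b = 1 XOR 0 = 1
t4 = t3 XOR t2 = 1 XOR 1 = 0
t5 = t4 OR a = 0 OR 1 = 1
t6 = t5 AND t1 = 1 AND 0 = 0
So t5 = 1 and t6 = 0.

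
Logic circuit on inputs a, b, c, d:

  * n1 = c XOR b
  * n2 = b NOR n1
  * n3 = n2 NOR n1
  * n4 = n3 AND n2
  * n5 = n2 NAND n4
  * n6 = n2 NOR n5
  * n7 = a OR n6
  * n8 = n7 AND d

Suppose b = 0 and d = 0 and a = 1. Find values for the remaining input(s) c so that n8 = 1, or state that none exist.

no solution exists

With b = 0 and d = 0 and a = 1 fixed, none of the 2 settings of c give n8 = 1.
For example, with c=1:
n1 = c XOR b = 1 XOR 0 = 1
n2 = b NOR n1 = 0 NOR 1 = 0
n3 = n2 NOR n1 = 0 NOR 1 = 0
n4 = n3 AND n2 = 0 AND 0 = 0
n5 = n2 NAND n4 = 0 NAND 0 = 1
n6 = n2 NOR n5 = 0 NOR 1 = 0
n7 = a OR n6 = 1 OR 0 = 1
n8 = n7 AND d = 1 AND 0 = 0
giving n8 = 0 ≠ 1.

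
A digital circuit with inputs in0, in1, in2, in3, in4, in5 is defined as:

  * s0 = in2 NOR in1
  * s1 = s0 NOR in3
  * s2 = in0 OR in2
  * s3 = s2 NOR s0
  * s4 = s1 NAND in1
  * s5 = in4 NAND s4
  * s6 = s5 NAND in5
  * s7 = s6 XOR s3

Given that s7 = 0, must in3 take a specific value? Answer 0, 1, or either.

either

Both values of in3 occur among assignments with s7 = 0:
  in3=0: in0=0, in1=0, in2=0, in3=0, in4=0, in5=1
  in3=1: in0=0, in1=0, in2=0, in3=1, in4=0, in5=1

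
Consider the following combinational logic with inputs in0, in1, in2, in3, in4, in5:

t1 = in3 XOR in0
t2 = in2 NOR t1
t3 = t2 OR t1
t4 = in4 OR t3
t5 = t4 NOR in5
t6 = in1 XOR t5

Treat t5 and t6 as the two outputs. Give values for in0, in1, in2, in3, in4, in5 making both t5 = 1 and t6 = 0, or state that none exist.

in0=0, in1=1, in2=1, in3=0, in4=0, in5=0

Check with in0=0, in1=1, in2=1, in3=0, in4=0, in5=0:
t1 = in3 XOR in0 = 0 XOR 0 = 0
t2 = in2 NOR t1 = 1 NOR 0 = 0
t3 = t2 OR t1 = 0 OR 0 = 0
t4 = in4 OR t3 = 0 OR 0 = 0
t5 = t4 NOR in5 = 0 NOR 0 = 1
t6 = in1 XOR t5 = 1 XOR 1 = 0
So t5 = 1 and t6 = 0.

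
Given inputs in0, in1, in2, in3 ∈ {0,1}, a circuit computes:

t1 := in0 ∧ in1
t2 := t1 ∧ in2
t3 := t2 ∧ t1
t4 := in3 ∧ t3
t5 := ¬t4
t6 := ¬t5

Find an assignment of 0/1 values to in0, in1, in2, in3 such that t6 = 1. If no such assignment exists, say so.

in0=1, in1=1, in2=1, in3=1

t6 = ¬t5 must be 1, so t5 = 0.
Check with in0=1, in1=1, in2=1, in3=1:
t1 = in0 ∧ in1 = 1 ∧ 1 = 1
t2 = t1 ∧ in2 = 1 ∧ 1 = 1
t3 = t2 ∧ t1 = 1 ∧ 1 = 1
t4 = in3 ∧ t3 = 1 ∧ 1 = 1
t5 = ¬t4 = ¬1 = 0
t6 = ¬t5 = ¬0 = 1
So t6 = 1 as required.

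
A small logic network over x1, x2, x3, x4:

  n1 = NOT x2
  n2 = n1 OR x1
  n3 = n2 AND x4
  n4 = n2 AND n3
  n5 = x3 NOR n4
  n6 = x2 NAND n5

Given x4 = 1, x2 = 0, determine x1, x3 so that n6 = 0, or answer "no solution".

With x4 = 1, x2 = 0 fixed, none of the 4 settings of x1, x3 give n6 = 0.
For example, with x1=1, x3=0:
n1 = NOT x2 = NOT 0 = 1
n2 = n1 OR x1 = 1 OR 1 = 1
n3 = n2 AND x4 = 1 AND 1 = 1
n4 = n2 AND n3 = 1 AND 1 = 1
n5 = x3 NOR n4 = 0 NOR 1 = 0
n6 = x2 NAND n5 = 0 NAND 0 = 1
giving n6 = 1 ≠ 0.

no solution exists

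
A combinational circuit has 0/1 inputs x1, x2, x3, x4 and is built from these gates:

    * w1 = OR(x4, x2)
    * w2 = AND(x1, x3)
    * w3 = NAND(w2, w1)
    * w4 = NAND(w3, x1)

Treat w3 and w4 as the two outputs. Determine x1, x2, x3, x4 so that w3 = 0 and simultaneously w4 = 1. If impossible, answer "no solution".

Check with x1=1, x2=1, x3=1, x4=0:
w1 = OR(x4, x2) = OR(0, 1) = 1
w2 = AND(x1, x3) = AND(1, 1) = 1
w3 = NAND(w2, w1) = NAND(1, 1) = 0
w4 = NAND(w3, x1) = NAND(0, 1) = 1
So w3 = 0 and w4 = 1.

x1=1, x2=1, x3=1, x4=0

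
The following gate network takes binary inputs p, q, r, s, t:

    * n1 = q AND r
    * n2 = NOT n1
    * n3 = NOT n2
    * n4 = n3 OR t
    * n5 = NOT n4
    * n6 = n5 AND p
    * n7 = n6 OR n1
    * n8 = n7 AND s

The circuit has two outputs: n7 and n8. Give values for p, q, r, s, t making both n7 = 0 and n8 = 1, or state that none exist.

Across all 32 input combinations, none give both n7 = 0 and n8 = 1.

no solution exists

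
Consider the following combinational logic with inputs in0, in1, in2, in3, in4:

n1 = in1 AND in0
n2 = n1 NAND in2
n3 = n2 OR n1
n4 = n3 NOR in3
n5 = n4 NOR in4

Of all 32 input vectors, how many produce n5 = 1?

16

n5 = n4 NOR in4 must be 1, so both n4 = 0 and in4 = 0.
n4 = n3 NOR in3 must be 0, so at least one of n3, in3 is 1.
Enumerating the 32 input combinations, 16 give n5 = 1 and 16 give n5 = 0.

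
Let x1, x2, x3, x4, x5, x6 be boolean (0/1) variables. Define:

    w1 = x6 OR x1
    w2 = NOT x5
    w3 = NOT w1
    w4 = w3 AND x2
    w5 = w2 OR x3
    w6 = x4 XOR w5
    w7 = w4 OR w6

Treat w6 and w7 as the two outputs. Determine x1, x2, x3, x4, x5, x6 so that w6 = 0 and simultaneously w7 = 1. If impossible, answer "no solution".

Check with x1=0, x2=1, x3=0, x4=1, x5=0, x6=0:
w1 = x6 OR x1 = 0 OR 0 = 0
w2 = NOT x5 = NOT 0 = 1
w3 = NOT w1 = NOT 0 = 1
w4 = w3 AND x2 = 1 AND 1 = 1
w5 = w2 OR x3 = 1 OR 0 = 1
w6 = x4 XOR w5 = 1 XOR 1 = 0
w7 = w4 OR w6 = 1 OR 0 = 1
So w6 = 0 and w7 = 1.

x1=0, x2=1, x3=0, x4=1, x5=0, x6=0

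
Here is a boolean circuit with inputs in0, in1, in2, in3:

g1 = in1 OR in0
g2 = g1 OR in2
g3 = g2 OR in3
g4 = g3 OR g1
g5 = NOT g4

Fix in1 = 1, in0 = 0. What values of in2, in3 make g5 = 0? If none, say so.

g5 = NOT g4 must be 0, so g4 = 1.
g4 = g3 OR g1 must be 1, so at least one of g3, g1 is 1.
Check with in1 = 1, in0 = 0 and in2=0, in3=1:
g1 = in1 OR in0 = 1 OR 0 = 1
g2 = g1 OR in2 = 1 OR 0 = 1
g3 = g2 OR in3 = 1 OR 1 = 1
g4 = g3 OR g1 = 1 OR 1 = 1
g5 = NOT g4 = NOT 1 = 0
So g5 = 0.

in2=0, in3=1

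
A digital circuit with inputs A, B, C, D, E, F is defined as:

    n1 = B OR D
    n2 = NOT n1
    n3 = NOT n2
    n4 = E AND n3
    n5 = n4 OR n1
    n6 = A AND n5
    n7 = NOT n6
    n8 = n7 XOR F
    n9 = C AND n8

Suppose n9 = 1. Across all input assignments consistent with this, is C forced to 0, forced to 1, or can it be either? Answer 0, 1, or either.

n9 = C AND n8 must be 1, so both C = 1 and n8 = 1.
n8 = n7 XOR F must be 1, so n7 and F differ.
Every assignment with n9 = 1 has C = 1; there are 16 such assignment(s).

1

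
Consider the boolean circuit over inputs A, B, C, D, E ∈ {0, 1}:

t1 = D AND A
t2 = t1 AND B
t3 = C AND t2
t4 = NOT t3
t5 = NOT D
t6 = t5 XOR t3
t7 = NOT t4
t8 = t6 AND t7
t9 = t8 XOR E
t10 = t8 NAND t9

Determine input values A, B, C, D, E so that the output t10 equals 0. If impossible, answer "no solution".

A=1 B=1 C=1 D=1 E=0

t10 = t8 NAND t9 must be 0, so both t8 = 1 and t9 = 1.
t8 = t6 AND t7 must be 1, so both t6 = 1 and t7 = 1.
t9 = t8 XOR E must be 1, so t8 and E differ.
Check with A=1 B=1 C=1 D=1 E=0:
t1 = D AND A = 1 AND 1 = 1
t2 = t1 AND B = 1 AND 1 = 1
t3 = C AND t2 = 1 AND 1 = 1
t4 = NOT t3 = NOT 1 = 0
t5 = NOT D = NOT 1 = 0
t6 = t5 XOR t3 = 0 XOR 1 = 1
t7 = NOT t4 = NOT 0 = 1
t8 = t6 AND t7 = 1 AND 1 = 1
t9 = t8 XOR E = 1 XOR 0 = 1
t10 = t8 NAND t9 = 1 NAND 1 = 0
So t10 = 0 as required.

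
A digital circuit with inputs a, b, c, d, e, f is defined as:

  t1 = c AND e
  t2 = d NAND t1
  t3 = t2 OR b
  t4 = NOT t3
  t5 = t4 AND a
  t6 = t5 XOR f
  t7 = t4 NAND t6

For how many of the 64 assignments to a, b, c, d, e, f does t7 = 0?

2

t7 = t4 NAND t6 must be 0, so both t4 = 1 and t6 = 1.
Satisfying assignments:
  a=0, b=0, c=1, d=1, e=1, f=1
  a=1, b=0, c=1, d=1, e=1, f=0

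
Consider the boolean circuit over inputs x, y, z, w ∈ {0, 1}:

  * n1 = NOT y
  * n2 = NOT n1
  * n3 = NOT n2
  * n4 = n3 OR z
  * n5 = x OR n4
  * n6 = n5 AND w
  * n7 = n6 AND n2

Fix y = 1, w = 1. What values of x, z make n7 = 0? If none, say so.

x=0, z=0

n7 = n6 AND n2 must be 0, so at least one of n6, n2 is 0.
Check with y = 1, w = 1 and x=0, z=0:
n1 = NOT y = NOT 1 = 0
n2 = NOT n1 = NOT 0 = 1
n3 = NOT n2 = NOT 1 = 0
n4 = n3 OR z = 0 OR 0 = 0
n5 = x OR n4 = 0 OR 0 = 0
n6 = n5 AND w = 0 AND 1 = 0
n7 = n6 AND n2 = 0 AND 1 = 0
So n7 = 0.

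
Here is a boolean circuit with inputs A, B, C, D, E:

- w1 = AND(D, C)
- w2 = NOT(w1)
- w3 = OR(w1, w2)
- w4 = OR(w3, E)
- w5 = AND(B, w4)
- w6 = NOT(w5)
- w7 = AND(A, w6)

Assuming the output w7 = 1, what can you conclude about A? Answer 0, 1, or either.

w7 = AND(A, w6) must be 1, so both A = 1 and w6 = 1.
w6 = NOT(w5) must be 1, so w5 = 0.
Every assignment with w7 = 1 has A = 1; there are 8 such assignment(s).

1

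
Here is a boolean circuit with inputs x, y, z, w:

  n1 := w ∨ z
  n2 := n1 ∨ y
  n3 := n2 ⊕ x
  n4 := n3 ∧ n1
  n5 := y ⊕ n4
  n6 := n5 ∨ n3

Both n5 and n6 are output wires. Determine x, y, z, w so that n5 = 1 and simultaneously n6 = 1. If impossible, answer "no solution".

x=0 y=0 z=1 w=0

Check with x=0 y=0 z=1 w=0:
n1 = w ∨ z = 0 ∨ 1 = 1
n2 = n1 ∨ y = 1 ∨ 0 = 1
n3 = n2 ⊕ x = 1 ⊕ 0 = 1
n4 = n3 ∧ n1 = 1 ∧ 1 = 1
n5 = y ⊕ n4 = 0 ⊕ 1 = 1
n6 = n5 ∨ n3 = 1 ∨ 1 = 1
So n5 = 1 and n6 = 1.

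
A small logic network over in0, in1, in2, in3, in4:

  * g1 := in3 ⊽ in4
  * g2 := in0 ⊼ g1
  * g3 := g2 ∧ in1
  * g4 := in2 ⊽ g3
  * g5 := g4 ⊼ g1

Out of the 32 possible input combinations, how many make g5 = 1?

g5 = g4 ⊼ g1 must be 1, so at least one of g4, g1 is 0.
Enumerating the 32 input combinations, 29 give g5 = 1 and 3 give g5 = 0.

29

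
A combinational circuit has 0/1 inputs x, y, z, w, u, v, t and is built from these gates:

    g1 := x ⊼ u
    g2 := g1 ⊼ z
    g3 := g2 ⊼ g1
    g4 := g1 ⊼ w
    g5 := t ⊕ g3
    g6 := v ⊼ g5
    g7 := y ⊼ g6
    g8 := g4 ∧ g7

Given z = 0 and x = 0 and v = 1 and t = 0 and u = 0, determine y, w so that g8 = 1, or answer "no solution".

y=0 w=0

g8 = g4 ∧ g7 must be 1, so both g4 = 1 and g7 = 1.
Check with z = 0 and x = 0 and v = 1 and t = 0 and u = 0 and y=0, w=0:
g1 = x ⊼ u = 0 ⊼ 0 = 1
g2 = g1 ⊼ z = 1 ⊼ 0 = 1
g3 = g2 ⊼ g1 = 1 ⊼ 1 = 0
g4 = g1 ⊼ w = 1 ⊼ 0 = 1
g5 = t ⊕ g3 = 0 ⊕ 0 = 0
g6 = v ⊼ g5 = 1 ⊼ 0 = 1
g7 = y ⊼ g6 = 0 ⊼ 1 = 1
g8 = g4 ∧ g7 = 1 ∧ 1 = 1
So g8 = 1.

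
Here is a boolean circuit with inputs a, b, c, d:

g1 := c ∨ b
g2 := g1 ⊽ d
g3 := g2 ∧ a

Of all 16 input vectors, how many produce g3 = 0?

g3 = g2 ∧ a must be 0, so at least one of g2, a is 0.
Enumerating the 16 input combinations, 15 give g3 = 0 and 1 give g3 = 1.

15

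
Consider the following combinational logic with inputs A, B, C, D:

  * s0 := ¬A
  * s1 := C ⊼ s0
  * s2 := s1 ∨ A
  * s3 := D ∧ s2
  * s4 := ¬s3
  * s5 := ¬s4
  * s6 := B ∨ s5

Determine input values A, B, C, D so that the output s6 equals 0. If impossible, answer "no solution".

Check with A=1 B=0 C=1 D=0:
s0 = ¬A = ¬1 = 0
s1 = C ⊼ s0 = 1 ⊼ 0 = 1
s2 = s1 ∨ A = 1 ∨ 1 = 1
s3 = D ∧ s2 = 0 ∧ 1 = 0
s4 = ¬s3 = ¬0 = 1
s5 = ¬s4 = ¬1 = 0
s6 = B ∨ s5 = 0 ∨ 0 = 0
So s6 = 0 as required.

A=1 B=0 C=1 D=0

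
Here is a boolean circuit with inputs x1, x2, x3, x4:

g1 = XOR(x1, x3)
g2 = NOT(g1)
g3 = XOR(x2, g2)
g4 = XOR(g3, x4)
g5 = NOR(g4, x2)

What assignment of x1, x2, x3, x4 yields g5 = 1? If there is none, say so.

x1=0, x2=0, x3=1, x4=0

g5 = NOR(g4, x2) must be 1, so both g4 = 0 and x2 = 0.
Check with x1=0, x2=0, x3=1, x4=0:
g1 = XOR(x1, x3) = XOR(0, 1) = 1
g2 = NOT(g1) = NOT 1 = 0
g3 = XOR(x2, g2) = XOR(0, 0) = 0
g4 = XOR(g3, x4) = XOR(0, 0) = 0
g5 = NOR(g4, x2) = NOR(0, 0) = 1
So g5 = 1 as required.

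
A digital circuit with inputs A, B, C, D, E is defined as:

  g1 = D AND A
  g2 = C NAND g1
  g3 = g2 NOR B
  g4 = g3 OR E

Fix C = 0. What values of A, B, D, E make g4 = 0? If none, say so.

Check with C = 0 and A=0, B=1, D=1, E=0:
g1 = D AND A = 1 AND 0 = 0
g2 = C NAND g1 = 0 NAND 0 = 1
g3 = g2 NOR B = 1 NOR 1 = 0
g4 = g3 OR E = 0 OR 0 = 0
So g4 = 0.

A=0, B=1, D=1, E=0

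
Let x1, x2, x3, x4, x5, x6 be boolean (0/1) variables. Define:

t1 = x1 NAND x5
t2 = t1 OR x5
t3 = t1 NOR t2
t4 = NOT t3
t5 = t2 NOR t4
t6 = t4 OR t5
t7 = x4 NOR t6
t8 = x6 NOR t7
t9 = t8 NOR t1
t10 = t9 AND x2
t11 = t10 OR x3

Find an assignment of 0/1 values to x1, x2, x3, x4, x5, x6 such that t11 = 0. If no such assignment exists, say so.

t11 = t10 OR x3 must be 0, so both t10 = 0 and x3 = 0.
Check with x1=0, x2=1, x3=0, x4=1, x5=0, x6=0:
t1 = x1 NAND x5 = 0 NAND 0 = 1
t2 = t1 OR x5 = 1 OR 0 = 1
t3 = t1 NOR t2 = 1 NOR 1 = 0
t4 = NOT t3 = NOT 0 = 1
t5 = t2 NOR t4 = 1 NOR 1 = 0
t6 = t4 OR t5 = 1 OR 0 = 1
t7 = x4 NOR t6 = 1 NOR 1 = 0
t8 = x6 NOR t7 = 0 NOR 0 = 1
t9 = t8 NOR t1 = 1 NOR 1 = 0
t10 = t9 AND x2 = 0 AND 1 = 0
t11 = t10 OR x3 = 0 OR 0 = 0
So t11 = 0 as required.

x1=0, x2=1, x3=0, x4=1, x5=0, x6=0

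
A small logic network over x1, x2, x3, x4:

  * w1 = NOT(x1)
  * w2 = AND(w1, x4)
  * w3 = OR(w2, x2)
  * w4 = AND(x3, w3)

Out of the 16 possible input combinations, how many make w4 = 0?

11

w4 = AND(x3, w3) must be 0, so at least one of x3, w3 is 0.
Enumerating the 16 input combinations, 11 give w4 = 0 and 5 give w4 = 1.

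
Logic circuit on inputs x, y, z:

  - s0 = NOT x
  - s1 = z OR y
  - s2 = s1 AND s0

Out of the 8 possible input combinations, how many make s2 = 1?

3

s2 = s1 AND s0 must be 1, so both s1 = 1 and s0 = 1.
s1 = z OR y must be 1, so at least one of z, y is 1.
s0 = NOT x must be 1, so x = 0.
Satisfying assignments:
  x=0, y=0, z=1
  x=0, y=1, z=0
  x=0, y=1, z=1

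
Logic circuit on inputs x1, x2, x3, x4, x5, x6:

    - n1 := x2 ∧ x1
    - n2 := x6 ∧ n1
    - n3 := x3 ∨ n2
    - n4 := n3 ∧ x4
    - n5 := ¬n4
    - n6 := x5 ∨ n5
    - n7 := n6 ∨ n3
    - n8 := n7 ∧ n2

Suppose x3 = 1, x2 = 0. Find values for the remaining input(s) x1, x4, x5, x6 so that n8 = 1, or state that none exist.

no solution exists

With x3 = 1, x2 = 0 fixed, none of the 16 settings of x1, x4, x5, x6 give n8 = 1.
For example, with x1=1, x4=0, x5=0, x6=0:
n1 = x2 ∧ x1 = 0 ∧ 1 = 0
n2 = x6 ∧ n1 = 0 ∧ 0 = 0
n3 = x3 ∨ n2 = 1 ∨ 0 = 1
n4 = n3 ∧ x4 = 1 ∧ 0 = 0
n5 = ¬n4 = ¬0 = 1
n6 = x5 ∨ n5 = 0 ∨ 1 = 1
n7 = n6 ∨ n3 = 1 ∨ 1 = 1
n8 = n7 ∧ n2 = 1 ∧ 0 = 0
giving n8 = 0 ≠ 1.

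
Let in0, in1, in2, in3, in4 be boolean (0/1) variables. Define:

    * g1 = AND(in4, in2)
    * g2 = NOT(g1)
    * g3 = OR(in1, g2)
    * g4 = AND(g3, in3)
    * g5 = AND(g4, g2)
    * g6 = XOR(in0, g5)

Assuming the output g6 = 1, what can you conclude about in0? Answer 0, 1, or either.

Both values of in0 occur among assignments with g6 = 1:
  in0=0: in0=0, in1=0, in2=0, in3=1, in4=0
  in0=1: in0=1, in1=0, in2=0, in3=0, in4=0

either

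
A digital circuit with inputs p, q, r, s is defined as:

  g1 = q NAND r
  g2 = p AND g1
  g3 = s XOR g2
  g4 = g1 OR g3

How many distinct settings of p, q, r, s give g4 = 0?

g4 = g1 OR g3 must be 0, so both g1 = 0 and g3 = 0.
Satisfying assignments:
  p=0, q=1, r=1, s=0
  p=1, q=1, r=1, s=0

2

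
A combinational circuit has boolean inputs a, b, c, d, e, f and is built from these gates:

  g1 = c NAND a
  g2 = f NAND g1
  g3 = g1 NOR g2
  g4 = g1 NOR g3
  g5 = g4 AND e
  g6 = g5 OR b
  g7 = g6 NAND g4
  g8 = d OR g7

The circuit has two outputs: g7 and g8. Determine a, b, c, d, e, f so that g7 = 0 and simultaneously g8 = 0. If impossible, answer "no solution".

Check with a=1, b=1, c=1, d=0, e=1, f=1:
g1 = c NAND a = 1 NAND 1 = 0
g2 = f NAND g1 = 1 NAND 0 = 1
g3 = g1 NOR g2 = 0 NOR 1 = 0
g4 = g1 NOR g3 = 0 NOR 0 = 1
g5 = g4 AND e = 1 AND 1 = 1
g6 = g5 OR b = 1 OR 1 = 1
g7 = g6 NAND g4 = 1 NAND 1 = 0
g8 = d OR g7 = 0 OR 0 = 0
So g7 = 0 and g8 = 0.

a=1, b=1, c=1, d=0, e=1, f=1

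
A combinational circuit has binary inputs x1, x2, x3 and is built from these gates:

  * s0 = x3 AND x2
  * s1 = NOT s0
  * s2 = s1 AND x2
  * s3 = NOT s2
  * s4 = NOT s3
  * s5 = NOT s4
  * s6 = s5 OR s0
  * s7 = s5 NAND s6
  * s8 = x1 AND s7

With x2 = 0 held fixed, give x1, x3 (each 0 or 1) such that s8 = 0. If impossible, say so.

x1=0, x3=0

s8 = x1 AND s7 must be 0, so at least one of x1, s7 is 0.
Check with x2 = 0 and x1=0, x3=0:
s0 = x3 AND x2 = 0 AND 0 = 0
s1 = NOT s0 = NOT 0 = 1
s2 = s1 AND x2 = 1 AND 0 = 0
s3 = NOT s2 = NOT 0 = 1
s4 = NOT s3 = NOT 1 = 0
s5 = NOT s4 = NOT 0 = 1
s6 = s5 OR s0 = 1 OR 0 = 1
s7 = s5 NAND s6 = 1 NAND 1 = 0
s8 = x1 AND s7 = 0 AND 0 = 0
So s8 = 0.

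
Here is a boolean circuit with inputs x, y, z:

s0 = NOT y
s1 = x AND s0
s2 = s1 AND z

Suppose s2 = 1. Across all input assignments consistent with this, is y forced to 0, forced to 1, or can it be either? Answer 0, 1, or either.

s2 = s1 AND z must be 1, so both s1 = 1 and z = 1.
s1 = x AND s0 must be 1, so both x = 1 and s0 = 1.
s0 = NOT y must be 1, so y = 0.
Every assignment with s2 = 1 has y = 0; there are 1 such assignment(s).
  x=1, y=0, z=1

0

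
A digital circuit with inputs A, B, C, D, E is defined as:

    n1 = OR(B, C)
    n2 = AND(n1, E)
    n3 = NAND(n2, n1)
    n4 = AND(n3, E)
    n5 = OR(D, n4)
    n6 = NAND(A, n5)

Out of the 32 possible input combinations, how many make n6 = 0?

9

n6 = NAND(A, n5) must be 0, so both A = 1 and n5 = 1.
n5 = OR(D, n4) must be 1, so at least one of D, n4 is 1.
Enumerating the 32 input combinations, 9 give n6 = 0 and 23 give n6 = 1.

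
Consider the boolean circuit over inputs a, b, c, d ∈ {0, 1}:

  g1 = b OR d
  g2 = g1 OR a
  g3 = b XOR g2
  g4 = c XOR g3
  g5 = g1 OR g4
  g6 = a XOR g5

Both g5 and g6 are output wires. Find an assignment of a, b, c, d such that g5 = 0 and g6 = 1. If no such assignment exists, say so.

a=1, b=0, c=1, d=0

Check with a=1, b=0, c=1, d=0:
g1 = b OR d = 0 OR 0 = 0
g2 = g1 OR a = 0 OR 1 = 1
g3 = b XOR g2 = 0 XOR 1 = 1
g4 = c XOR g3 = 1 XOR 1 = 0
g5 = g1 OR g4 = 0 OR 0 = 0
g6 = a XOR g5 = 1 XOR 0 = 1
So g5 = 0 and g6 = 1.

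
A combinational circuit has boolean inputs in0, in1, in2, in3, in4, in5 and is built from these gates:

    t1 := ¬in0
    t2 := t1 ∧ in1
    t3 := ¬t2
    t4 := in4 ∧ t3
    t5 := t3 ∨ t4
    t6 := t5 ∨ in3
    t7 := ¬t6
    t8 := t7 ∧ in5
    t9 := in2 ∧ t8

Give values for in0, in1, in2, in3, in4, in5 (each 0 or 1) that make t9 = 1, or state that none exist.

t9 = in2 ∧ t8 must be 1, so both in2 = 1 and t8 = 1.
Check with in0=0, in1=1, in2=1, in3=0, in4=1, in5=1:
t1 = ¬in0 = ¬0 = 1
t2 = t1 ∧ in1 = 1 ∧ 1 = 1
t3 = ¬t2 = ¬1 = 0
t4 = in4 ∧ t3 = 1 ∧ 0 = 0
t5 = t3 ∨ t4 = 0 ∨ 0 = 0
t6 = t5 ∨ in3 = 0 ∨ 0 = 0
t7 = ¬t6 = ¬0 = 1
t8 = t7 ∧ in5 = 1 ∧ 1 = 1
t9 = in2 ∧ t8 = 1 ∧ 1 = 1
So t9 = 1 as required.

in0=0, in1=1, in2=1, in3=0, in4=1, in5=1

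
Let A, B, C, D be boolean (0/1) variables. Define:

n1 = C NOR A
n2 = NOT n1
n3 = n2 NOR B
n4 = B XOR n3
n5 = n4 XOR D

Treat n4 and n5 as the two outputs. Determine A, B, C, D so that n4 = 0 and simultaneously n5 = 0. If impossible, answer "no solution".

A=0 B=0 C=1 D=0

Check with A=0 B=0 C=1 D=0:
n1 = C NOR A = 1 NOR 0 = 0
n2 = NOT n1 = NOT 0 = 1
n3 = n2 NOR B = 1 NOR 0 = 0
n4 = B XOR n3 = 0 XOR 0 = 0
n5 = n4 XOR D = 0 XOR 0 = 0
So n4 = 0 and n5 = 0.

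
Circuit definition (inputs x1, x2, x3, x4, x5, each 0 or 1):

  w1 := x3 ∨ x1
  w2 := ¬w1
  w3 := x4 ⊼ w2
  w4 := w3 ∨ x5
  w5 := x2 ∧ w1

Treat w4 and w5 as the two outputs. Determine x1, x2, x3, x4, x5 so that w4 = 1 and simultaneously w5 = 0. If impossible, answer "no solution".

Check with x1=1, x2=0, x3=1, x4=0, x5=1:
w1 = x3 ∨ x1 = 1 ∨ 1 = 1
w2 = ¬w1 = ¬1 = 0
w3 = x4 ⊼ w2 = 0 ⊼ 0 = 1
w4 = w3 ∨ x5 = 1 ∨ 1 = 1
w5 = x2 ∧ w1 = 0 ∧ 1 = 0
So w4 = 1 and w5 = 0.

x1=1, x2=0, x3=1, x4=0, x5=1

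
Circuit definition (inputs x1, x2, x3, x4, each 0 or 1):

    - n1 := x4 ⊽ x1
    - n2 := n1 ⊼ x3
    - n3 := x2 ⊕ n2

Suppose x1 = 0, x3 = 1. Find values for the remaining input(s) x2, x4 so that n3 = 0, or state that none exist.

x2=1 x4=1

n3 = x2 ⊕ n2 must be 0, so x2 and n2 are equal.
Check with x1 = 0, x3 = 1 and x2=1, x4=1:
n1 = x4 ⊽ x1 = 1 ⊽ 0 = 0
n2 = n1 ⊼ x3 = 0 ⊼ 1 = 1
n3 = x2 ⊕ n2 = 1 ⊕ 1 = 0
So n3 = 0.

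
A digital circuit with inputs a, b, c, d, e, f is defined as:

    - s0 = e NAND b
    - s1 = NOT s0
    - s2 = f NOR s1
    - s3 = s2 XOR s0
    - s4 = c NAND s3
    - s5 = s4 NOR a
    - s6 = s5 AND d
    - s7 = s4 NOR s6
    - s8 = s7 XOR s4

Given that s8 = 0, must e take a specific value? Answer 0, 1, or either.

either

Both values of e occur among assignments with s8 = 0:
  e=0: a=0, b=0, c=1, d=1, e=0, f=1
  e=1: a=0, b=0, c=1, d=1, e=1, f=1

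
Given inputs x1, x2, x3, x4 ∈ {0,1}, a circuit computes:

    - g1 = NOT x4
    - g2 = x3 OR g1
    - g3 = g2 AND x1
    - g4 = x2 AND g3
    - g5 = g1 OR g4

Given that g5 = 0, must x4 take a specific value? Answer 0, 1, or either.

1

g5 = g1 OR g4 must be 0, so both g1 = 0 and g4 = 0.
Every assignment with g5 = 0 has x4 = 1; there are 7 such assignment(s).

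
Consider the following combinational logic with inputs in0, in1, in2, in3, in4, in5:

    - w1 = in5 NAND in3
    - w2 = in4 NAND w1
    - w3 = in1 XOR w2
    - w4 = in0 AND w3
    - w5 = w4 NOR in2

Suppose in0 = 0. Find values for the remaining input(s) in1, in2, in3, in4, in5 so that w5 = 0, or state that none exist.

in1=0 in2=1 in3=0 in4=1 in5=0

Check with in0 = 0 and in1=0, in2=1, in3=0, in4=1, in5=0:
w1 = in5 NAND in3 = 0 NAND 0 = 1
w2 = in4 NAND w1 = 1 NAND 1 = 0
w3 = in1 XOR w2 = 0 XOR 0 = 0
w4 = in0 AND w3 = 0 AND 0 = 0
w5 = w4 NOR in2 = 0 NOR 1 = 0
So w5 = 0.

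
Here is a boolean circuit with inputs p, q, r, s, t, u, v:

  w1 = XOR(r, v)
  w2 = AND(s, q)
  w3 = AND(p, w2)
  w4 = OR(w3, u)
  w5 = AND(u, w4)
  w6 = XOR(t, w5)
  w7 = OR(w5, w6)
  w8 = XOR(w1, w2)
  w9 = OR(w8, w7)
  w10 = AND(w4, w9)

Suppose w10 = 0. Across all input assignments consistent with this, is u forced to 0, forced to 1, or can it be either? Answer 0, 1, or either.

0

w10 = AND(w4, w9) must be 0, so at least one of w4, w9 is 0.
Every assignment with w10 = 0 has u = 0; there are 58 such assignment(s).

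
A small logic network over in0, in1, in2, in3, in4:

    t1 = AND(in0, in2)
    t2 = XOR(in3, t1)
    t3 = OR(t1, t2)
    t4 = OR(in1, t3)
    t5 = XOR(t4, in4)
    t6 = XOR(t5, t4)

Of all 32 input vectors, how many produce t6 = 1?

t6 = XOR(t5, t4) must be 1, so t5 and t4 differ.
Enumerating the 32 input combinations, 16 give t6 = 1 and 16 give t6 = 0.

16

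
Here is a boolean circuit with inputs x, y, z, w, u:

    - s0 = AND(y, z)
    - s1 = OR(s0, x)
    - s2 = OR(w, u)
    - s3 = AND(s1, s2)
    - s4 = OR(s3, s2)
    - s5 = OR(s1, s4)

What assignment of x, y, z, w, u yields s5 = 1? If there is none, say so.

Check with x=0, y=1, z=0, w=1, u=1:
s0 = AND(y, z) = AND(1, 0) = 0
s1 = OR(s0, x) = OR(0, 0) = 0
s2 = OR(w, u) = OR(1, 1) = 1
s3 = AND(s1, s2) = AND(0, 1) = 0
s4 = OR(s3, s2) = OR(0, 1) = 1
s5 = OR(s1, s4) = OR(0, 1) = 1
So s5 = 1 as required.

x=0, y=1, z=0, w=1, u=1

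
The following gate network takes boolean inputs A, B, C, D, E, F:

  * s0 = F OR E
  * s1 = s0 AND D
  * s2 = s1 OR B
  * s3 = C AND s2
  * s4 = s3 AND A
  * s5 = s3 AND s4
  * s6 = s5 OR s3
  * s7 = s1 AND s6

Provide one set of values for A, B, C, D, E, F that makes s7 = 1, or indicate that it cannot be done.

A=1, B=0, C=1, D=1, E=1, F=0

s7 = s1 AND s6 must be 1, so both s1 = 1 and s6 = 1.
s1 = s0 AND D must be 1, so both s0 = 1 and D = 1.
s6 = s5 OR s3 must be 1, so at least one of s5, s3 is 1.
Check with A=1, B=0, C=1, D=1, E=1, F=0:
s0 = F OR E = 0 OR 1 = 1
s1 = s0 AND D = 1 AND 1 = 1
s2 = s1 OR B = 1 OR 0 = 1
s3 = C AND s2 = 1 AND 1 = 1
s4 = s3 AND A = 1 AND 1 = 1
s5 = s3 AND s4 = 1 AND 1 = 1
s6 = s5 OR s3 = 1 OR 1 = 1
s7 = s1 AND s6 = 1 AND 1 = 1
So s7 = 1 as required.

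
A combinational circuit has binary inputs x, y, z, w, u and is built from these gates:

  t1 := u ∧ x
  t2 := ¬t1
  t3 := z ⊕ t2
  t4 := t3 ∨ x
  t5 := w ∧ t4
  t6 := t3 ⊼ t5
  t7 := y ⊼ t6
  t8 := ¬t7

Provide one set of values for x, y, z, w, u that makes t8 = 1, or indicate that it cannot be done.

t8 = ¬t7 must be 1, so t7 = 0.
Check with x=1 y=1 z=0 w=1 u=1:
t1 = u ∧ x = 1 ∧ 1 = 1
t2 = ¬t1 = ¬1 = 0
t3 = z ⊕ t2 = 0 ⊕ 0 = 0
t4 = t3 ∨ x = 0 ∨ 1 = 1
t5 = w ∧ t4 = 1 ∧ 1 = 1
t6 = t3 ⊼ t5 = 0 ⊼ 1 = 1
t7 = y ⊼ t6 = 1 ⊼ 1 = 0
t8 = ¬t7 = ¬0 = 1
So t8 = 1 as required.

x=1 y=1 z=0 w=1 u=1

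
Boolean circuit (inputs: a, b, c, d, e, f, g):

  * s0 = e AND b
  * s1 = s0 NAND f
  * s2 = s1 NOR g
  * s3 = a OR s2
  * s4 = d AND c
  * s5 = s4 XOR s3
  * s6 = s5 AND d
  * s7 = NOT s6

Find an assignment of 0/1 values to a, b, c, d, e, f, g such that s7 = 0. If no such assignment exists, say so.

a=1 b=1 c=0 d=1 e=0 f=1 g=1

Check with a=1 b=1 c=0 d=1 e=0 f=1 g=1:
s0 = e AND b = 0 AND 1 = 0
s1 = s0 NAND f = 0 NAND 1 = 1
s2 = s1 NOR g = 1 NOR 1 = 0
s3 = a OR s2 = 1 OR 0 = 1
s4 = d AND c = 1 AND 0 = 0
s5 = s4 XOR s3 = 0 XOR 1 = 1
s6 = s5 AND d = 1 AND 1 = 1
s7 = NOT s6 = NOT 1 = 0
So s7 = 0 as required.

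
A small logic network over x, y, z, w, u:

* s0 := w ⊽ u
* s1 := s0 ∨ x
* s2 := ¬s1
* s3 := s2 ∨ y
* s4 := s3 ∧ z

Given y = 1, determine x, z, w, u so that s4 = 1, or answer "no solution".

s4 = s3 ∧ z must be 1, so both s3 = 1 and z = 1.
Check with y = 1 and x=0, z=1, w=1, u=1:
s0 = w ⊽ u = 1 ⊽ 1 = 0
s1 = s0 ∨ x = 0 ∨ 0 = 0
s2 = ¬s1 = ¬0 = 1
s3 = s2 ∨ y = 1 ∨ 1 = 1
s4 = s3 ∧ z = 1 ∧ 1 = 1
So s4 = 1.

x=0 z=1 w=1 u=1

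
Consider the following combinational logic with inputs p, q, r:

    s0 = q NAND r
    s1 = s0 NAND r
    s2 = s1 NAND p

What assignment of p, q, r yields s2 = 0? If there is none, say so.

p=1, q=1, r=0

s2 = s1 NAND p must be 0, so both s1 = 1 and p = 1.
Check with p=1, q=1, r=0:
s0 = q NAND r = 1 NAND 0 = 1
s1 = s0 NAND r = 1 NAND 0 = 1
s2 = s1 NAND p = 1 NAND 1 = 0
So s2 = 0 as required.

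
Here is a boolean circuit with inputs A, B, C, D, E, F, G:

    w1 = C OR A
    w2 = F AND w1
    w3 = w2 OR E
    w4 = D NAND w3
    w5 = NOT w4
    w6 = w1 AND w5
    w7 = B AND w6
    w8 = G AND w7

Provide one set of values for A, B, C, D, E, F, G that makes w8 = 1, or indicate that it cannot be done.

w8 = G AND w7 must be 1, so both G = 1 and w7 = 1.
Check with A=1 B=1 C=1 D=1 E=0 F=1 G=1:
w1 = C OR A = 1 OR 1 = 1
w2 = F AND w1 = 1 AND 1 = 1
w3 = w2 OR E = 1 OR 0 = 1
w4 = D NAND w3 = 1 NAND 1 = 0
w5 = NOT w4 = NOT 0 = 1
w6 = w1 AND w5 = 1 AND 1 = 1
w7 = B AND w6 = 1 AND 1 = 1
w8 = G AND w7 = 1 AND 1 = 1
So w8 = 1 as required.

A=1 B=1 C=1 D=1 E=0 F=1 G=1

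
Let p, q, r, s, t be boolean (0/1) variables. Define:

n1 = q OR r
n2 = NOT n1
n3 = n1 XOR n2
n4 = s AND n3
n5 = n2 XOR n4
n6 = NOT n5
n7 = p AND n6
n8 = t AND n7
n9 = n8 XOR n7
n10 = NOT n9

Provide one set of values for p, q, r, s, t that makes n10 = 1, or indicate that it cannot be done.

p=0 q=1 r=1 s=0 t=0

n10 = NOT n9 must be 1, so n9 = 0.
Check with p=0 q=1 r=1 s=0 t=0:
n1 = q OR r = 1 OR 1 = 1
n2 = NOT n1 = NOT 1 = 0
n3 = n1 XOR n2 = 1 XOR 0 = 1
n4 = s AND n3 = 0 AND 1 = 0
n5 = n2 XOR n4 = 0 XOR 0 = 0
n6 = NOT n5 = NOT 0 = 1
n7 = p AND n6 = 0 AND 1 = 0
n8 = t AND n7 = 0 AND 0 = 0
n9 = n8 XOR n7 = 0 XOR 0 = 0
n10 = NOT n9 = NOT 0 = 1
So n10 = 1 as required.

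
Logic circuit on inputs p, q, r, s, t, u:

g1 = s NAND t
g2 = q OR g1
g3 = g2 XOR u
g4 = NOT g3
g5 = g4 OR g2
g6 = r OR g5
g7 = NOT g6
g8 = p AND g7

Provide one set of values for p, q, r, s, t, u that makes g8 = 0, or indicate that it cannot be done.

p=1 q=1 r=0 s=0 t=0 u=0

g8 = p AND g7 must be 0, so at least one of p, g7 is 0.
Check with p=1 q=1 r=0 s=0 t=0 u=0:
g1 = s NAND t = 0 NAND 0 = 1
g2 = q OR g1 = 1 OR 1 = 1
g3 = g2 XOR u = 1 XOR 0 = 1
g4 = NOT g3 = NOT 1 = 0
g5 = g4 OR g2 = 0 OR 1 = 1
g6 = r OR g5 = 0 OR 1 = 1
g7 = NOT g6 = NOT 1 = 0
g8 = p AND g7 = 1 AND 0 = 0
So g8 = 0 as required.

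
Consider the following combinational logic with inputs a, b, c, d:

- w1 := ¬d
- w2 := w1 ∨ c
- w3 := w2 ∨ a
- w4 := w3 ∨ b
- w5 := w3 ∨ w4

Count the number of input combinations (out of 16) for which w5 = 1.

w5 = w3 ∨ w4 must be 1, so at least one of w3, w4 is 1.
Enumerating the 16 input combinations, 15 give w5 = 1 and 1 give w5 = 0.

15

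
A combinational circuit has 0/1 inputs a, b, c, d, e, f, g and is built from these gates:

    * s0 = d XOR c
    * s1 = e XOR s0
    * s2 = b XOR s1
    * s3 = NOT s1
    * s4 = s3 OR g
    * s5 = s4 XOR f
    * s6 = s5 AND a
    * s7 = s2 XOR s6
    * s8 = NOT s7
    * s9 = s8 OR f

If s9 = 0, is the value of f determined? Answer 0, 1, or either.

0

s9 = s8 OR f must be 0, so both s8 = 0 and f = 0.
s8 = NOT s7 must be 0, so s7 = 1.
Every assignment with s9 = 0 has f = 0; there are 32 such assignment(s).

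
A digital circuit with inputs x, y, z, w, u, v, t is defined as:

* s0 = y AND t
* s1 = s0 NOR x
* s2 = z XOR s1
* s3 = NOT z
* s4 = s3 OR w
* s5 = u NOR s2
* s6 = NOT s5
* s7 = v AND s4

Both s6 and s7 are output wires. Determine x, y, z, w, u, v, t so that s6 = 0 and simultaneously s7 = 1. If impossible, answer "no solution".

Check with x=0 y=0 z=1 w=1 u=0 v=1 t=0:
s0 = y AND t = 0 AND 0 = 0
s1 = s0 NOR x = 0 NOR 0 = 1
s2 = z XOR s1 = 1 XOR 1 = 0
s3 = NOT z = NOT 1 = 0
s4 = s3 OR w = 0 OR 1 = 1
s5 = u NOR s2 = 0 NOR 0 = 1
s6 = NOT s5 = NOT 1 = 0
s7 = v AND s4 = 1 AND 1 = 1
So s6 = 0 and s7 = 1.

x=0 y=0 z=1 w=1 u=0 v=1 t=0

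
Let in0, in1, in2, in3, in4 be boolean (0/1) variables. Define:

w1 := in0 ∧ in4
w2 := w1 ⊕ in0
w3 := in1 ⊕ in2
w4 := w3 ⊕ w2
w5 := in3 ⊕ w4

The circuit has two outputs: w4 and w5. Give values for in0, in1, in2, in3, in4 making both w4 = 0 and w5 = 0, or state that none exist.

Check with in0=0, in1=1, in2=1, in3=0, in4=0:
w1 = in0 ∧ in4 = 0 ∧ 0 = 0
w2 = w1 ⊕ in0 = 0 ⊕ 0 = 0
w3 = in1 ⊕ in2 = 1 ⊕ 1 = 0
w4 = w3 ⊕ w2 = 0 ⊕ 0 = 0
w5 = in3 ⊕ w4 = 0 ⊕ 0 = 0
So w4 = 0 and w5 = 0.

in0=0, in1=1, in2=1, in3=0, in4=0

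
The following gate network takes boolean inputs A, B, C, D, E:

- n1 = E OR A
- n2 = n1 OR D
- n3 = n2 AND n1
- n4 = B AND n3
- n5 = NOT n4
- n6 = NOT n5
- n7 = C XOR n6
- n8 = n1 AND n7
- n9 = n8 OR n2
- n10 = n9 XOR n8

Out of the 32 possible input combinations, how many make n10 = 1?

n10 = n9 XOR n8 must be 1, so n9 and n8 differ.
Enumerating the 32 input combinations, 16 give n10 = 1 and 16 give n10 = 0.

16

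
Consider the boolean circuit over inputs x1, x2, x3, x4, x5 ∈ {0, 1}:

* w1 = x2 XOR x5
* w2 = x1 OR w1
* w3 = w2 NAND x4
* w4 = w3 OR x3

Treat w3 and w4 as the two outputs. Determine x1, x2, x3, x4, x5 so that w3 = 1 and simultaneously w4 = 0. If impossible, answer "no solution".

Across all 32 input combinations, none give both w3 = 1 and w4 = 0.

no solution exists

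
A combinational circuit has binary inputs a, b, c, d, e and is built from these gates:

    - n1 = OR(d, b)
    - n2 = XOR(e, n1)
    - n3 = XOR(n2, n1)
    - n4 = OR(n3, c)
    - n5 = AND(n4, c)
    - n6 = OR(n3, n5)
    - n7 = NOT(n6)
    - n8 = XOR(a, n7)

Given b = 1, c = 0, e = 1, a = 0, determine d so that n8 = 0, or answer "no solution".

d=1

Check with b = 1, c = 0, e = 1, a = 0 and d=1:
n1 = OR(d, b) = OR(1, 1) = 1
n2 = XOR(e, n1) = XOR(1, 1) = 0
n3 = XOR(n2, n1) = XOR(0, 1) = 1
n4 = OR(n3, c) = OR(1, 0) = 1
n5 = AND(n4, c) = AND(1, 0) = 0
n6 = OR(n3, n5) = OR(1, 0) = 1
n7 = NOT(n6) = NOT 1 = 0
n8 = XOR(a, n7) = XOR(0, 0) = 0
So n8 = 0.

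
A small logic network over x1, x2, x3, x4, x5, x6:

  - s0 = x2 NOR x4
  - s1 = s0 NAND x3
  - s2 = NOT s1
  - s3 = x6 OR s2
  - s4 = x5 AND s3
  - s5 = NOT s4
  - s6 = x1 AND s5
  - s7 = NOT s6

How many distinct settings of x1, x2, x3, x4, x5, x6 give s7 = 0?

s7 = NOT s6 must be 0, so s6 = 1.
s6 = x1 AND s5 must be 1, so both x1 = 1 and s5 = 1.
Enumerating the 64 input combinations, 23 give s7 = 0 and 41 give s7 = 1.

23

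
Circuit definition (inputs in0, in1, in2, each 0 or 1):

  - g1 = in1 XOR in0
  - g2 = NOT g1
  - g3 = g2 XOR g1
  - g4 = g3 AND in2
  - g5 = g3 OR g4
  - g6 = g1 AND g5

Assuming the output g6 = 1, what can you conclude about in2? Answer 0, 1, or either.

either

Both values of in2 occur among assignments with g6 = 1:
  in2=0: in0=0, in1=1, in2=0
  in2=1: in0=0, in1=1, in2=1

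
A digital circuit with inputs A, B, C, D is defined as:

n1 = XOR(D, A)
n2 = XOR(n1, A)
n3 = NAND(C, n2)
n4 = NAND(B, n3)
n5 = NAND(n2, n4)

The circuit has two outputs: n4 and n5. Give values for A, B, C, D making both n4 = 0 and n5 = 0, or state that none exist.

Across all 16 input combinations, none give both n4 = 0 and n5 = 0.

no solution exists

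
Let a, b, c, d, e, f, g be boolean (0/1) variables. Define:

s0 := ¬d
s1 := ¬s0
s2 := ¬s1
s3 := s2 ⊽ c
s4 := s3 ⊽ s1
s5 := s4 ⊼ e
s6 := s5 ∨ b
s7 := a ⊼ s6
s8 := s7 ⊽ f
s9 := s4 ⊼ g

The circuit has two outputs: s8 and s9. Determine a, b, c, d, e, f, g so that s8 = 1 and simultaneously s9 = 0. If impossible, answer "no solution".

Check with a=1, b=1, c=1, d=0, e=1, f=0, g=1:
s0 = ¬d = ¬0 = 1
s1 = ¬s0 = ¬1 = 0
s2 = ¬s1 = ¬0 = 1
s3 = s2 ⊽ c = 1 ⊽ 1 = 0
s4 = s3 ⊽ s1 = 0 ⊽ 0 = 1
s5 = s4 ⊼ e = 1 ⊼ 1 = 0
s6 = s5 ∨ b = 0 ∨ 1 = 1
s7 = a ⊼ s6 = 1 ⊼ 1 = 0
s8 = s7 ⊽ f = 0 ⊽ 0 = 1
s9 = s4 ⊼ g = 1 ⊼ 1 = 0
So s8 = 1 and s9 = 0.

a=1, b=1, c=1, d=0, e=1, f=0, g=1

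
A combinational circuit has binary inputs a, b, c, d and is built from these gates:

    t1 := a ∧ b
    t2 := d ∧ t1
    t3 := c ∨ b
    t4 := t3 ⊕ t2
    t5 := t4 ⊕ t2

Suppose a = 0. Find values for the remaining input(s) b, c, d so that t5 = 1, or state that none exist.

b=1 c=0 d=0

t5 = t4 ⊕ t2 must be 1, so t4 and t2 differ.
Check with a = 0 and b=1, c=0, d=0:
t1 = a ∧ b = 0 ∧ 1 = 0
t2 = d ∧ t1 = 0 ∧ 0 = 0
t3 = c ∨ b = 0 ∨ 1 = 1
t4 = t3 ⊕ t2 = 1 ⊕ 0 = 1
t5 = t4 ⊕ t2 = 1 ⊕ 0 = 1
So t5 = 1.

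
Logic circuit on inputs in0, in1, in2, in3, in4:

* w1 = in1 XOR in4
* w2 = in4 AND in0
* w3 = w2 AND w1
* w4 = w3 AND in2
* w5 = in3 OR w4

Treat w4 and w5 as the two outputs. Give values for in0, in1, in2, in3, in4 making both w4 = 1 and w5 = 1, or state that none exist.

Check with in0=1, in1=0, in2=1, in3=0, in4=1:
w1 = in1 XOR in4 = 0 XOR 1 = 1
w2 = in4 AND in0 = 1 AND 1 = 1
w3 = w2 AND w1 = 1 AND 1 = 1
w4 = w3 AND in2 = 1 AND 1 = 1
w5 = in3 OR w4 = 0 OR 1 = 1
So w4 = 1 and w5 = 1.

in0=1, in1=0, in2=1, in3=0, in4=1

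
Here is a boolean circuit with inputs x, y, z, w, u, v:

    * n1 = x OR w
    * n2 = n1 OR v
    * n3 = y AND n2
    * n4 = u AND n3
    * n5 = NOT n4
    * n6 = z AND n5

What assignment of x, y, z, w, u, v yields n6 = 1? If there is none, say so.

n6 = z AND n5 must be 1, so both z = 1 and n5 = 1.
n5 = NOT n4 must be 1, so n4 = 0.
Check with x=0, y=0, z=1, w=0, u=1, v=1:
n1 = x OR w = 0 OR 0 = 0
n2 = n1 OR v = 0 OR 1 = 1
n3 = y AND n2 = 0 AND 1 = 0
n4 = u AND n3 = 1 AND 0 = 0
n5 = NOT n4 = NOT 0 = 1
n6 = z AND n5 = 1 AND 1 = 1
So n6 = 1 as required.

x=0, y=0, z=1, w=0, u=1, v=1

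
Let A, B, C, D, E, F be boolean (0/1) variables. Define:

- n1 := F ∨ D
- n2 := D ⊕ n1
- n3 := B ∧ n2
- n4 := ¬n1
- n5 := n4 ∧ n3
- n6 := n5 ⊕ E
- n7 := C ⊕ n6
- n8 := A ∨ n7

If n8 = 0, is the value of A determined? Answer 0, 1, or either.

n8 = A ∨ n7 must be 0, so both A = 0 and n7 = 0.
Every assignment with n8 = 0 has A = 0; there are 16 such assignment(s).

0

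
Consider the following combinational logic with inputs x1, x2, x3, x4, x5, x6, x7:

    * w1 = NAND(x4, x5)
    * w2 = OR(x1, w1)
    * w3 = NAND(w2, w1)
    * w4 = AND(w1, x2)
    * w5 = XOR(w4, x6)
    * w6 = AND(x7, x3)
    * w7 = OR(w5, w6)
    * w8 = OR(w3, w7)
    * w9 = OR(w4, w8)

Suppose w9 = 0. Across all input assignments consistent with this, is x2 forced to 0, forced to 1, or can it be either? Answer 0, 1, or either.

w9 = OR(w4, w8) must be 0, so both w4 = 0 and w8 = 0.
w4 = AND(w1, x2) must be 0, so at least one of w1, x2 is 0.
w8 = OR(w3, w7) must be 0, so both w3 = 0 and w7 = 0.
Every assignment with w9 = 0 has x2 = 0; there are 18 such assignment(s).

0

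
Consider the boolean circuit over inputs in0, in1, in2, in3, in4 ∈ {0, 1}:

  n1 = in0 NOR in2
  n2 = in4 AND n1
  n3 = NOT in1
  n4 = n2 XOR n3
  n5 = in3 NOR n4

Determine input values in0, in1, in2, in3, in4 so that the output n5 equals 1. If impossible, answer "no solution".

Check with in0=1, in1=1, in2=0, in3=0, in4=0:
n1 = in0 NOR in2 = 1 NOR 0 = 0
n2 = in4 AND n1 = 0 AND 0 = 0
n3 = NOT in1 = NOT 1 = 0
n4 = n2 XOR n3 = 0 XOR 0 = 0
n5 = in3 NOR n4 = 0 NOR 0 = 1
So n5 = 1 as required.

in0=1, in1=1, in2=0, in3=0, in4=0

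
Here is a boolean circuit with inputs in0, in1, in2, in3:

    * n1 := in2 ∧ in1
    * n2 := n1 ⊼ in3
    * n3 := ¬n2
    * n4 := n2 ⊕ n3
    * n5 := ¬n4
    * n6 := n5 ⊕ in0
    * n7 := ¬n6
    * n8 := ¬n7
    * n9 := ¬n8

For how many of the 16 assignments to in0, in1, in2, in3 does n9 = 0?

8

n9 = ¬n8 must be 0, so n8 = 1.
Enumerating the 16 input combinations, 8 give n9 = 0 and 8 give n9 = 1.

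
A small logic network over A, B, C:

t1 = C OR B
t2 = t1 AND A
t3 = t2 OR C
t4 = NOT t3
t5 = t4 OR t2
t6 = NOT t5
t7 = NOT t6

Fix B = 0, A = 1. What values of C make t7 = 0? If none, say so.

no solution exists

With B = 0, A = 1 fixed, none of the 2 settings of C give t7 = 0.
For example, with C=0:
t1 = C OR B = 0 OR 0 = 0
t2 = t1 AND A = 0 AND 1 = 0
t3 = t2 OR C = 0 OR 0 = 0
t4 = NOT t3 = NOT 0 = 1
t5 = t4 OR t2 = 1 OR 0 = 1
t6 = NOT t5 = NOT 1 = 0
t7 = NOT t6 = NOT 0 = 1
giving t7 = 1 ≠ 0.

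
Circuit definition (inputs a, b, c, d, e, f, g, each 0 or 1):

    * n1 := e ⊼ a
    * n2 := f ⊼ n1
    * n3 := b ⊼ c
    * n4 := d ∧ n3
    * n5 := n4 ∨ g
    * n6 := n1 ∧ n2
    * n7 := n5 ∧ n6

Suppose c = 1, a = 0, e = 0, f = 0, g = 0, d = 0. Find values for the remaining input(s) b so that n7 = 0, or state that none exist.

b=1

n7 = n5 ∧ n6 must be 0, so at least one of n5, n6 is 0.
Check with c = 1, a = 0, e = 0, f = 0, g = 0, d = 0 and b=1:
n1 = e ⊼ a = 0 ⊼ 0 = 1
n2 = f ⊼ n1 = 0 ⊼ 1 = 1
n3 = b ⊼ c = 1 ⊼ 1 = 0
n4 = d ∧ n3 = 0 ∧ 0 = 0
n5 = n4 ∨ g = 0 ∨ 0 = 0
n6 = n1 ∧ n2 = 1 ∧ 1 = 1
n7 = n5 ∧ n6 = 0 ∧ 1 = 0
So n7 = 0.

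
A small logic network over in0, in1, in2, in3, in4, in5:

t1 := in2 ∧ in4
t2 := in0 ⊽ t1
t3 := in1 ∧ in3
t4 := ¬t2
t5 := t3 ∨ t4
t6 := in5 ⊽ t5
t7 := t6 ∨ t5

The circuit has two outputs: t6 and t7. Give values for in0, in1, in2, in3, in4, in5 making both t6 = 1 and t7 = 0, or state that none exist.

Across all 64 input combinations, none give both t6 = 1 and t7 = 0.

no solution exists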